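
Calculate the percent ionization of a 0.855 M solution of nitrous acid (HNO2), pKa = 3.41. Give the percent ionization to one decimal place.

2.1%

HNO2 ⇌ NO2- + H+; let x = [H+] at equilibrium.
Ka = 10^(−3.41) = 3.89 × 10^-4
x ≈ √(Ka·C₀) = √(3.89 × 10^-4 × 0.855) = 1.82 × 10^-2 M
Fraction ionized = 1.82 × 10^-2 / 0.855 = 0.0213 → 2.1%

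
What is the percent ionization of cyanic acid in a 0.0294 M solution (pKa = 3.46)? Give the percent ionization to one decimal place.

HOCN ⇌ OCN- + H+; let x = [H+] at equilibrium.
Ka = 10^(−3.46) = 3.47 × 10^-4
Solve x² + 0.000347x − 1.02e-05 = 0 → x = 3.03 × 10^-3 M
Fraction ionized = 3.03 × 10^-3 / 0.0294 = 0.1031 → 10.3%

10.3%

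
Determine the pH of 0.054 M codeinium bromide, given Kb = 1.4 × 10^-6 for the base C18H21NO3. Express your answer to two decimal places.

C18H22NO3+ is the conjugate acid of the weak base C18H21NO3.
Ka = Kw/Kb = 1.0×10^-14 / 1.4 × 10^-6 = 7.14 × 10^-9
Let x = [H+] at equilibrium. Ka = x²/(0.054 − x).
Neglecting x in the denominator: x = √(7.14 × 10^-9 × 0.054) = 1.96 × 10^-5 M
pH = −log[H+] = −log(1.96 × 10^-5) = 4.71

pH = 4.71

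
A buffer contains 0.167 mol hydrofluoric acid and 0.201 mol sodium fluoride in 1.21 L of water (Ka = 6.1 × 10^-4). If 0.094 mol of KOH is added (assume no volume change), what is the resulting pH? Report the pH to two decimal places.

After neutralization: n(HF) = 0.073 mol, n(F-) = 0.295 mol.
pKa = −log(6.1 × 10^-4) = 3.215
Henderson–Hasselbalch with mole ratio 0.295/0.073: pH = 3.215 + (+0.606)

pH = 3.82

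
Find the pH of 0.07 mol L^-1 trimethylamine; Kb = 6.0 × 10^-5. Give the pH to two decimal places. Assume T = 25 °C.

pH = 11.31

(CH3)3N + H2O ⇌ (CH3)3NH+ + OH-
Kb = [OH-]²/(0.07 − [OH-]) = 6.0 × 10^-5
Since Kb ≪ C₀, [OH-] ≈ √(Kb·C₀) = 2.05 × 10^-3 M.
([OH-]/C₀ = 2.9% < 5%, so the approximation holds.)
pOH = 2.69, so pH = 14.00 − pOH = 11.31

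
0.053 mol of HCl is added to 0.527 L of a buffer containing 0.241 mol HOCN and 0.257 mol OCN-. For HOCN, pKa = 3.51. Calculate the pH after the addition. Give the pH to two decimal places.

pH = 3.35

Added H+ converts OCN- to HOCN: HOCN → 0.294 mol, OCN- → 0.204 mol.
pH = pKa + log([A⁻]/[HA]) = 3.51 + log(0.204/0.294) = 3.51 -0.159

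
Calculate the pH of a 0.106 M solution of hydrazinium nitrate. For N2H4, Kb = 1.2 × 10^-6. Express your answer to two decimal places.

N2H5+ is the conjugate acid of the weak base N2H4.
Ka = Kw/Kb = 1.0×10^-14 / 1.2 × 10^-6 = 8.33 × 10^-9
From the ICE table, Ka = [H+]²/(0.106 − [H+]) = 8.33 × 10^-9.
Since Ka ≪ C₀, [H+] ≈ √(Ka·C₀) = 2.97 × 10^-5 M.
([H+]/C₀ = 0.028% < 5%, so the approximation holds.)
pH = −log[H+] = −log(2.97 × 10^-5) = 4.53

pH = 4.53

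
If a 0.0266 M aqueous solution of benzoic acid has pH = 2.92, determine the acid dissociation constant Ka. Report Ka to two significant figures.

Ka = 5.7 × 10^-5

[H+] = 10^(-2.92) = 1.20 × 10^-3 M
At equilibrium [HA] = 0.0266 − 1.20 × 10^-3 = 2.54 × 10^-2 M
Ka = [H+][A-]/[HA] = (1.20 × 10^-3)² / 2.54 × 10^-2 = 5.7 × 10^-5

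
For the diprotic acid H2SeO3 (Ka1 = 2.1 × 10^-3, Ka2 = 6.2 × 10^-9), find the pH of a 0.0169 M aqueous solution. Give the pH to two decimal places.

Ka1 ≫ Ka2, so treat the first dissociation as the only significant source of H+.
Ka1 = x²/(0.0169 − x) = 2.1 × 10^-3
Solving the quadratic: x = (−Ka1 + √(Ka1² + 4·Ka1·C₀))/2 = 5.00 × 10^-3 M
pH = −log(5.00 × 10^-3) = 2.30

pH = 2.30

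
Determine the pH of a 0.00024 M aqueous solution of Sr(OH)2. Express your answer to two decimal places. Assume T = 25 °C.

Sr(OH)2 is a strong base (each formula unit releases 2 OH-); [OH-] = 0.00048 M.
pOH = -log(0.00048) = 3.32
pH = 14.00 - 3.32 = 10.68

pH = 10.68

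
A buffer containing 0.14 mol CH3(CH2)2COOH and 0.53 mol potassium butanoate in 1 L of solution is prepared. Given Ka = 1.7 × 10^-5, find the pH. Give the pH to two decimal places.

pKa = −log(1.7 × 10^-5) = 4.770
Using pH = pKa + log([base]/[acid]) with [base]/[acid] = 0.53/0.14:
pH = 4.770 + (+0.578) = 5.35

pH = 5.35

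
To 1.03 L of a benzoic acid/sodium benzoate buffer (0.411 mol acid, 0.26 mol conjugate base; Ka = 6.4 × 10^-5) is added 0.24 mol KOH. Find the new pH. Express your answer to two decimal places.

After neutralization: n(C6H5COOH) = 0.171 mol, n(C6H5COO-) = 0.5 mol.
pKa = −log(6.4 × 10^-5) = 4.194
pH = pKa + log([A⁻]/[HA]) = 4.194 + log(0.5/0.171) = 4.194 +0.466

pH = 4.66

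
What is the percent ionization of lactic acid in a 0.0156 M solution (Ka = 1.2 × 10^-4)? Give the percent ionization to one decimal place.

8.4%

CH3CH(OH)COOH ⇌ CH3CH(OH)COO- + H+; let x = [H+] at equilibrium.
Solve x² + 0.00012x − 1.87e-06 = 0 → x = 1.31 × 10^-3 M
% ionization = x/C₀ × 100% = 1.31 × 10^-3/0.0156 × 100% = 8.4%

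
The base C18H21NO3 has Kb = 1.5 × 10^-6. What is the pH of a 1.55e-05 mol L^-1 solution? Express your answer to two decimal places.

C18H21NO3 + H2O ⇌ C18H22NO3+ + OH-
Let x = [OH-] at equilibrium. Kb = x²/(1.55e-05 − x).
Here C₀/Kb ≈ 10.3, so the small-x approximation fails. Use the quadratic:
x = [−1.5e-06 + √(1.5e-06² + 9.3e-11)]/2 = 4.13 × 10^-6 M
pOH = 5.38, so pH = 14.00 − pOH = 8.62

pH = 8.62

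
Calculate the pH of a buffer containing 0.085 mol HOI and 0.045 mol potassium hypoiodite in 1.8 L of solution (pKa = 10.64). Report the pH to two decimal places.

Using pH = pKa + log([base]/[acid]) with [base]/[acid] = 0.045/0.085:
pH = 10.64 + (-0.276) = 10.36

pH = 10.36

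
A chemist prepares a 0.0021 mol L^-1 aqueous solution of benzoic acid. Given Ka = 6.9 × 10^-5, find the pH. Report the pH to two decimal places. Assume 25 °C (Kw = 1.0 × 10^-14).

C6H5COOH ⇌ C6H5COO- + H+
Ka = x²/(0.0021 − x) = 6.9 × 10^-5
x is not negligible relative to C₀; solve x² + 6.9e-05·x − 1.45e-07 = 0.
x = (−Ka + √(Ka² + 4·Ka·C₀))/2 = 3.48 × 10^-4 M
pH = −log[H+] = −log(3.48 × 10^-4) = 3.46

pH = 3.46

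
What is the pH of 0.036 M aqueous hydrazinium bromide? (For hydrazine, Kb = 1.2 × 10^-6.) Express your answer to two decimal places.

pH = 4.76

N2H5+ is the conjugate acid of the weak base N2H4.
Ka = Kw/Kb = 1.0×10^-14 / 1.2 × 10^-6 = 8.33 × 10^-9
Let x = [H+] at equilibrium. Ka = x²/(0.036 − x).
Since Ka ≪ C₀, x ≈ √(Ka·C₀) = 1.73 × 10^-5 M.
pH = −log(1.73 × 10^-5) = 4.76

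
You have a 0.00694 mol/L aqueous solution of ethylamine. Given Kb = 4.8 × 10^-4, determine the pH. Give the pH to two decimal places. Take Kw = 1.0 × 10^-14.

C2H5NH2 + H2O ⇌ C2H5NH3+ + OH-
From the ICE table, Kb = [OH-]²/(0.00694 − [OH-]) = 4.8 × 10^-4.
Here C₀/Kb ≈ 14.5, so the small-[OH-] approximation fails. Use the quadratic:
[OH-] = [−0.00048 + √(0.00048² + 1.33e-05)]/2 = 1.60 × 10^-3 M
pOH = −log(1.60 × 10^-3) = 2.80; pH = 14.00 − 2.80 = 11.20

pH = 11.20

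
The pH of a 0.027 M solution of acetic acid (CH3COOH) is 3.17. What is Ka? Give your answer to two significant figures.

Ka = 1.7 × 10^-5

[H+] = 10^(-3.17) = 6.76 × 10^-4 M
At equilibrium [HA] = 0.027 − 6.76 × 10^-4 = 2.63 × 10^-2 M
Ka = [H+][A-]/[HA] = (6.76 × 10^-4)² / 2.63 × 10^-2 = 1.7 × 10^-5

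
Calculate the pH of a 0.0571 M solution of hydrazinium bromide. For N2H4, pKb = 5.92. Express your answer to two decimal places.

N2H5+ is the conjugate acid of the weak base N2H4.
Kb = 10^(−5.92) = 1.20 × 10^-6
Ka = Kw/Kb = 1.0×10^-14 / 1.20 × 10^-6 = 8.33 × 10^-9
From the ICE table, Ka = x²/(0.0571 − x) = 8.33 × 10^-9.
Since Ka ≪ C₀, x ≈ √(Ka·C₀) = 2.18 × 10^-5 M.
Check: 0.038% ionized — well under 5%, approximation valid.
pH = −log(2.18 × 10^-5) = 4.66

pH = 4.66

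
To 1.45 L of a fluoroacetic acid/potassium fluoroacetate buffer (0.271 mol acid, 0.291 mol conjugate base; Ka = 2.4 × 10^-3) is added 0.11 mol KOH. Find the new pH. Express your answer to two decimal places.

pH = 3.02

After neutralization: n(FCH2COOH) = 0.161 mol, n(FCH2COO-) = 0.401 mol.
pKa = −log(2.4 × 10^-3) = 2.620
pH = pKa + log(n_FCH2COO-/n_FCH2COOH) = 2.620 + log(0.401/0.161) = 2.620 + (+0.396)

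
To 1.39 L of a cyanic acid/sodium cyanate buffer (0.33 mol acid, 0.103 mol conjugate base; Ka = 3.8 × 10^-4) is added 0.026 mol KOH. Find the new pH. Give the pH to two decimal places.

After neutralization: n(HOCN) = 0.304 mol, n(OCN-) = 0.129 mol.
pKa = −log(3.8 × 10^-4) = 3.420
Henderson–Hasselbalch with mole ratio 0.129/0.304: pH = 3.420 + (-0.372)

pH = 3.05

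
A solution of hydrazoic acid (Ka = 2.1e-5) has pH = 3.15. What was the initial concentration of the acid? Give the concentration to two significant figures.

C₀ = 2.5 × 10^-2 M

[H+] = 10^(-3.15) = 7.08 × 10^-4 M = x
Ka = x²/(C₀ − x) ⇒ C₀ = x + x²/Ka
C₀ = 7.08 × 10^-4 + (7.08 × 10^-4)²/(2.1 × 10^-5) = 2.46 × 10^-2 M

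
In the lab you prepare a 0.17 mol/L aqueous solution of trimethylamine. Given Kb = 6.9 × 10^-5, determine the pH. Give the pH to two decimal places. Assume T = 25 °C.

(CH3)3N + H2O ⇌ (CH3)3NH+ + OH-
Kb = [OH-]²/(0.17 − [OH-]) = 6.9 × 10^-5
Assume [OH-] ≪ 0.17: [OH-] ≈ √(6.9 × 10^-5 × 0.17) = 3.42 × 10^-3 M
pOH = −log(3.42 × 10^-3) = 2.47; pH = 14.00 − 2.47 = 11.53

pH = 11.53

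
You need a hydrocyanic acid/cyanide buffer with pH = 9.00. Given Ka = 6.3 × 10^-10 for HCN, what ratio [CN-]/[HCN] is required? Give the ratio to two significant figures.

ratio = 0.63

pKa = -log(6.3 × 10^-10) = 9.201
pH = pKa + log(r) ⇒ log(r) = 9.00 − 9.201 = -0.201
r = [CN-]/[HCN] = 10^(-0.201) = 0.63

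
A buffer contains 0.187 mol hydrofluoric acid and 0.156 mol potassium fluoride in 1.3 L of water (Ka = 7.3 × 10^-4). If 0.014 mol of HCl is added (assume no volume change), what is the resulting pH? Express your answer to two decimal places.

Added H+ converts F- to HF: HF → 0.201 mol, F- → 0.142 mol.
pKa = −log(7.3 × 10^-4) = 3.137
Henderson–Hasselbalch with mole ratio 0.142/0.201: pH = 3.137 + (-0.151)

pH = 2.99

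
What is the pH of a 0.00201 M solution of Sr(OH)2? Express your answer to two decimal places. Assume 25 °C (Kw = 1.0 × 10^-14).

Sr(OH)2 is a strong base (each formula unit releases 2 OH-); [OH-] = 0.00402 M.
pOH = -log(0.00402) = 2.40
pH = 14.00 - 2.40 = 11.60

pH = 11.60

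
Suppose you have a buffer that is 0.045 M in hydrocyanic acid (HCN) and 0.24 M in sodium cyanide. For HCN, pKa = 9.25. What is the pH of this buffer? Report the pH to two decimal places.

Using pH = pKa + log([base]/[acid]) with [base]/[acid] = 0.24/0.045:
pH = 9.25 + (+0.727) = 9.98

pH = 9.98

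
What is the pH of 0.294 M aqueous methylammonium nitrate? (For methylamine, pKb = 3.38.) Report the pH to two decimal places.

CH3NH3+ is the conjugate acid of the weak base CH3NH2.
Kb = 10^(−3.38) = 4.17 × 10^-4
Ka = Kw/Kb = 1.0×10^-14 / 4.17 × 10^-4 = 2.40 × 10^-11
Ka = [H+]²/(0.294 − [H+]) = 2.40 × 10^-11
Neglecting [H+] in the denominator: [H+] = √(2.40 × 10^-11 × 0.294) = 2.66 × 10^-6 M
([H+]/C₀ = 0.0009% < 5%, so the approximation holds.)
pH = −log(2.66 × 10^-6) = 5.58

pH = 5.58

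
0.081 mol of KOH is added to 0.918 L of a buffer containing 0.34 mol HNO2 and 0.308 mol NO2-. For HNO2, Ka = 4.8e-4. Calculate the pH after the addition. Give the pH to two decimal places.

After neutralization: n(HNO2) = 0.259 mol, n(NO2-) = 0.389 mol.
pKa = −log(4.8 × 10^-4) = 3.319
pH = pKa + log(n_NO2-/n_HNO2) = 3.319 + log(0.389/0.259) = 3.319 + (+0.177)

pH = 3.50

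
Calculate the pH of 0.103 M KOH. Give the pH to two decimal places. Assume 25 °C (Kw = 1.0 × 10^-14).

KOH is a strong base; [OH-] = 0.103 M.
pOH = -log(0.103) = 0.99
pH = 14.00 - 0.99 = 13.01

pH = 13.01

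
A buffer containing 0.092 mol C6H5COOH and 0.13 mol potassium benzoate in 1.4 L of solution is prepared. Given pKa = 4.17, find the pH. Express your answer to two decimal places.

Using pH = pKa + log([base]/[acid]) with [base]/[acid] = 0.13/0.092:
pH = 4.17 + (+0.150) = 4.32

pH = 4.32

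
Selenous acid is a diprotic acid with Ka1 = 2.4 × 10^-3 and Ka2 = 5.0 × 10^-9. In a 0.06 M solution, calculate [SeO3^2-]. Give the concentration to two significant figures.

5.0 × 10^-9 M

First ionization gives [H+] ≈ [HSeO3-] = 1.09 × 10^-2 M.
Second step: Ka2 = [H+][SeO3^2-]/[HSeO3-] ≈ [SeO3^2-] (since [H+] ≈ [HSeO3-]).
So [SeO3^2-] ≈ Ka2.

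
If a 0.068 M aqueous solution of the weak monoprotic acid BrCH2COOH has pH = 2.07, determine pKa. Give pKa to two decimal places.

[H+] = 10^(-2.07) = 8.51 × 10^-3 M
At equilibrium [HA] = 0.068 − 8.51 × 10^-3 = 5.95 × 10^-2 M
Ka = [H+][A-]/[HA] = (8.51 × 10^-3)² / 5.95 × 10^-2 = 1.22 × 10^-3
pKa = -log(1.22 × 10^-3) = 2.91

pKa = 2.91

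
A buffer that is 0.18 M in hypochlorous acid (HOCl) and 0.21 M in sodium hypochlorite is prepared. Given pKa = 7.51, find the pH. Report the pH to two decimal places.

pH = 7.58

Henderson–Hasselbalch: pH = pKa + log([OCl-]/[HOCl]) = 7.51 + log(0.21/0.18)
pH = 7.51 + (+0.067) = 7.58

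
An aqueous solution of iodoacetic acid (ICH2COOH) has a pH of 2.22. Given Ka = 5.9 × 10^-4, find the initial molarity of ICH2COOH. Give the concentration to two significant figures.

[H+] = 10^(-2.22) = 6.03 × 10^-3 M = x
Ka = x²/(C₀ − x) ⇒ C₀ = x + x²/Ka
C₀ = 6.03 × 10^-3 + (6.03 × 10^-3)²/(5.9 × 10^-4) = 6.77 × 10^-2 M

C₀ = 6.8 × 10^-2 M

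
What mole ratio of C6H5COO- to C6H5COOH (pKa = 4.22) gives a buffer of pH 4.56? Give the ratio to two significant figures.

pH = pKa + log(r) ⇒ log(r) = 4.56 − 4.22 = +0.34
r = [C6H5COO-]/[C6H5COOH] = 10^(+0.34) = 2.19

ratio = 2.2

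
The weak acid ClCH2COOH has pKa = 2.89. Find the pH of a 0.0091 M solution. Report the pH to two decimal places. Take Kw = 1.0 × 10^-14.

ClCH2COOH ⇌ ClCH2COO- + H+
Ka = 10^(−2.89) = 1.29 × 10^-3
From the ICE table, Ka = x²/(0.0091 − x) = 1.29 × 10^-3.
x is not negligible relative to C₀; solve x² + 0.00129·x − 1.17e-05 = 0.
x = (−Ka + √(Ka² + 4·Ka·C₀))/2 = 2.84 × 10^-3 M
pH = −log(2.84 × 10^-3) = 2.55

pH = 2.55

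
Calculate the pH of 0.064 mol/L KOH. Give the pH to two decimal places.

pH = 12.81

KOH is a strong base; [OH-] = 0.064 M.
pOH = -log(0.064) = 1.19
pH = 14.00 - 1.19 = 12.81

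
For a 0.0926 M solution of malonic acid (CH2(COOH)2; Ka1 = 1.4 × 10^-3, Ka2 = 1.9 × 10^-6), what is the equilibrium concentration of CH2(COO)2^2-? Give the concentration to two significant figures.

First ionization gives [H+] ≈ [CH2(COOH)COO-] = 1.07 × 10^-2 M.
Second step: Ka2 = [H+][CH2(COO)2^2-]/[CH2(COOH)COO-] ≈ [CH2(COO)2^2-] (since [H+] ≈ [CH2(COOH)COO-]).
So [CH2(COO)2^2-] ≈ Ka2.

1.9 × 10^-6 M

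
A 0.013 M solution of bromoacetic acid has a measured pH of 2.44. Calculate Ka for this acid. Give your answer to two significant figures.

[H+] = 10^(-2.44) = 3.63 × 10^-3 M
At equilibrium [HA] = 0.013 − 3.63 × 10^-3 = 9.37 × 10^-3 M
Ka = [H+][A-]/[HA] = (3.63 × 10^-3)² / 9.37 × 10^-3 = 1.4 × 10^-3

Ka = 1.4 × 10^-3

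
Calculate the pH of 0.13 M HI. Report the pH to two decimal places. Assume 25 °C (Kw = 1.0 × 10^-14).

HI is a strong acid and dissociates completely, so [H+] = 0.13 M.
pH = -log(0.13) = 0.89

pH = 0.89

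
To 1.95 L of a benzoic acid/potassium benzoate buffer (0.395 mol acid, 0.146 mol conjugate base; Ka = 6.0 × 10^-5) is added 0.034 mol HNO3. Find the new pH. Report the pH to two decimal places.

pH = 3.64

After neutralization: n(C6H5COOH) = 0.429 mol, n(C6H5COO-) = 0.112 mol.
pKa = −log(6.0 × 10^-5) = 4.222
pH = pKa + log([A⁻]/[HA]) = 4.222 + log(0.112/0.429) = 4.222 -0.583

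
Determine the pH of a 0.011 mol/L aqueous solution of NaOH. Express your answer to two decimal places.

NaOH is a strong base; [OH-] = 0.011 M.
pOH = -log(0.011) = 1.96
pH = 14.00 - 1.96 = 12.04

pH = 12.04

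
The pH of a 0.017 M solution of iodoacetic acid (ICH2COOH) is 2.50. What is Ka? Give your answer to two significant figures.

Ka = 7.2 × 10^-4

[H+] = 10^(-2.50) = 3.16 × 10^-3 M
At equilibrium [HA] = 0.017 − 3.16 × 10^-3 = 1.38 × 10^-2 M
Ka = [H+][A-]/[HA] = (3.16 × 10^-3)² / 1.38 × 10^-2 = 7.2 × 10^-4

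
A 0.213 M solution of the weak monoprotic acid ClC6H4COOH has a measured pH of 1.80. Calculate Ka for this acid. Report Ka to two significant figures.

[H+] = 10^(-1.80) = 1.58 × 10^-2 M
At equilibrium [HA] = 0.213 − 1.58 × 10^-2 = 1.97 × 10^-1 M
Ka = [H+][A-]/[HA] = (1.58 × 10^-2)² / 1.97 × 10^-1 = 1.3 × 10^-3

Ka = 1.3 × 10^-3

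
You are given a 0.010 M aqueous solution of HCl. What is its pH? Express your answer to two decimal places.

HCl is a strong acid and dissociates completely, so [H+] = 0.010 M.
pH = -log(0.01) = 2.00

pH = 2.00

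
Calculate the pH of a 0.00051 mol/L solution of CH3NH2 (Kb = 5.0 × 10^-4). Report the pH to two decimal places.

pH = 10.50

CH3NH2 + H2O ⇌ CH3NH3+ + OH-
From the ICE table, Kb = x²/(0.00051 − x) = 5.0 × 10^-4.
Here C₀/Kb ≈ 1.02, so the small-x approximation fails. Use the quadratic:
x = [−0.0005 + √(0.0005² + 1.02e-06)]/2 = 3.13 × 10^-4 M
pOH = −log(3.13 × 10^-4) = 3.50; pH = 14.00 − 3.50 = 10.50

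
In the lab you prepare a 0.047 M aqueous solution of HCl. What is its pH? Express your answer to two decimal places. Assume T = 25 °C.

pH = 1.33

HCl is a strong acid and dissociates completely, so [H+] = 0.047 M.
pH = -log(0.047) = 1.33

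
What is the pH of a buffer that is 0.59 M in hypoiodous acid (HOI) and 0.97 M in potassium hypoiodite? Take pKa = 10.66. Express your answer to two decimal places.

pH = pKa + log([A⁻]/[HA]) = 10.66 + log(0.97/0.59)
pH = 10.66 + (+0.216) = 10.88

pH = 10.88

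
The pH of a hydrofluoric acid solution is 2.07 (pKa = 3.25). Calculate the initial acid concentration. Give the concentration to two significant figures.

[H+] = 10^(-2.07) = 8.51 × 10^-3 M = x
Ka = 10^(−3.25) = 5.62 × 10^-4
Ka = x²/(C₀ − x) ⇒ C₀ = x + x²/Ka
C₀ = 8.51 × 10^-3 + (8.51 × 10^-3)²/(5.62 × 10^-4) = 1.37 × 10^-1 M

C₀ = 1.4 × 10^-1 M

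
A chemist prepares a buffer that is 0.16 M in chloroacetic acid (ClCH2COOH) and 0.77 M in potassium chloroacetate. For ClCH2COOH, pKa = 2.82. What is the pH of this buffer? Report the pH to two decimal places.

pH = pKa + log([A⁻]/[HA]) = 2.82 + log(0.77/0.16)
pH = 2.82 + (+0.682) = 3.50

pH = 3.50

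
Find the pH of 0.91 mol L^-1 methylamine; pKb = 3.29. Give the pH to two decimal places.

pH = 12.33

CH3NH2 + H2O ⇌ CH3NH3+ + OH-
Kb = 10^(−3.29) = 5.13 × 10^-4
From the ICE table, Kb = x²/(0.91 − x) = 5.13 × 10^-4.
Since Kb ≪ C₀, x ≈ √(Kb·C₀) = 2.16 × 10^-2 M.
pOH = −log(2.16 × 10^-2) = 1.67; pH = 14.00 − 1.67 = 12.33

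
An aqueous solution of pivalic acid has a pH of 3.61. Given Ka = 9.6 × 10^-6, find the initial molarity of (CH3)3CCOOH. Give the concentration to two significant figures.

C₀ = 6.5 × 10^-3 M

[H+] = 10^(-3.61) = 2.45 × 10^-4 M = x
Ka = x²/(C₀ − x) ⇒ C₀ = x + x²/Ka
C₀ = 2.45 × 10^-4 + (2.45 × 10^-4)²/(9.6 × 10^-6) = 6.50 × 10^-3 M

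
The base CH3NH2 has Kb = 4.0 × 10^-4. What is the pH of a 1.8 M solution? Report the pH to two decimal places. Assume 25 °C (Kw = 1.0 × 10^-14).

CH3NH2 + H2O ⇌ CH3NH3+ + OH-
Kb = [OH-]²/(1.8 − [OH-]) = 4.0 × 10^-4
Neglecting [OH-] in the denominator: [OH-] = √(4.0 × 10^-4 × 1.8) = 2.68 × 10^-2 M
pOH = 1.57, so pH = 14.00 − pOH = 12.43

pH = 12.43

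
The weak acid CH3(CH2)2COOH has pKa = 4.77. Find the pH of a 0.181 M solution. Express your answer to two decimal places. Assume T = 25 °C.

CH3(CH2)2COOH ⇌ CH3(CH2)2COO- + H+
Ka = 10^(−4.77) = 1.70 × 10^-5
From the ICE table, Ka = [H+]²/(0.181 − [H+]) = 1.70 × 10^-5.
Neglecting [H+] in the denominator: [H+] = √(1.70 × 10^-5 × 0.181) = 1.75 × 10^-3 M
Check: 0.97% ionized — well under 5%, approximation valid.
pH = −log[H+] = −log(1.75 × 10^-3) = 2.76

pH = 2.76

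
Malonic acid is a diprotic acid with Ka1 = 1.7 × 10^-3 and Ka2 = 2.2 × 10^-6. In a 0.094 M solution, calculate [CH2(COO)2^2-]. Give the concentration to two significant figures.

2.2 × 10^-6 M

First ionization gives [H+] ≈ [CH2(COOH)COO-] = 1.18 × 10^-2 M.
Second step: Ka2 = [H+][CH2(COO)2^2-]/[CH2(COOH)COO-] ≈ [CH2(COO)2^2-] (since [H+] ≈ [CH2(COOH)COO-]).
So [CH2(COO)2^2-] ≈ Ka2.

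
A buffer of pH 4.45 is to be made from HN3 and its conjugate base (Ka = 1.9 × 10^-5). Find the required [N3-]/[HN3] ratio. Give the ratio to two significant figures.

ratio = 0.54

pKa = -log(1.9 × 10^-5) = 4.721
pH = pKa + log(r) ⇒ log(r) = 4.45 − 4.721 = -0.271
r = [N3-]/[HN3] = 10^(-0.271) = 0.536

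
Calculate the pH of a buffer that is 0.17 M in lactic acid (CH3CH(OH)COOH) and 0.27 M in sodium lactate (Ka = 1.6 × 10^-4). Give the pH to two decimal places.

pKa = −log(1.6 × 10^-4) = 3.796
Henderson–Hasselbalch: pH = pKa + log([CH3CH(OH)COO-]/[CH3CH(OH)COOH]) = 3.796 + log(0.27/0.17)
pH = 3.796 + (+0.201) = 4.00

pH = 4.00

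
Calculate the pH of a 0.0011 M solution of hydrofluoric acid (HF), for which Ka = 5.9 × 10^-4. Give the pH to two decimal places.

HF ⇌ F- + H+
From the ICE table, Ka = [H+]²/(0.0011 − [H+]) = 5.9 × 10^-4.
[H+] is not negligible relative to C₀; solve [H+]² + 0.00059·[H+] − 6.49e-07 = 0.
[H+] = [−0.00059 + √(0.00059² + 2.6e-06)]/2 = 5.63 × 10^-4 M
pH = −log(5.63 × 10^-4) = 3.25

pH = 3.25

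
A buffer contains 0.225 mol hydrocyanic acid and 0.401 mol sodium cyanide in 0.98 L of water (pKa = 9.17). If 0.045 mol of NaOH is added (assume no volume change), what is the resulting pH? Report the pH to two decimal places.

After neutralization: n(HCN) = 0.18 mol, n(CN-) = 0.446 mol.
pH = pKa + log([A⁻]/[HA]) = 9.17 + log(0.446/0.18) = 9.17 +0.394

pH = 9.56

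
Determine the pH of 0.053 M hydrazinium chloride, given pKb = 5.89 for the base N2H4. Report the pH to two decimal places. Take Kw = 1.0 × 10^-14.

N2H5+ is the conjugate acid of the weak base N2H4.
Kb = 10^(−5.89) = 1.29 × 10^-6
Ka = Kw/Kb = 1.0×10^-14 / 1.29 × 10^-6 = 7.75 × 10^-9
Let x = [H+] at equilibrium. Ka = x²/(0.053 − x).
Assume x ≪ 0.053: x ≈ √(7.75 × 10^-9 × 0.053) = 2.03 × 10^-5 M
(x/C₀ = 0.038% < 5%, so the approximation holds.)
pH = −log[H+] = −log(2.03 × 10^-5) = 4.69

pH = 4.69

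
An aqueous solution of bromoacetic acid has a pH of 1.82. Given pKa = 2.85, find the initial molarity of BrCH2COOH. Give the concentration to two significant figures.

[H+] = 10^(-1.82) = 1.51 × 10^-2 M = x
Ka = 10^(−2.85) = 1.41 × 10^-3
Ka = x²/(C₀ − x) ⇒ C₀ = x + x²/Ka
C₀ = 1.51 × 10^-2 + (1.51 × 10^-2)²/(1.41 × 10^-3) = 1.77 × 10^-1 M

C₀ = 1.8 × 10^-1 M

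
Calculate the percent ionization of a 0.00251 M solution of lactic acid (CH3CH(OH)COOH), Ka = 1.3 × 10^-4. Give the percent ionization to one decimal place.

CH3CH(OH)COOH ⇌ CH3CH(OH)COO- + H+; let x = [H+] at equilibrium.
Solve x² + 0.00013x − 3.26e-07 = 0 → x = 5.10 × 10^-4 M
% ionization = x/C₀ × 100% = 5.10 × 10^-4/0.00251 × 100% = 20.3%

20.3%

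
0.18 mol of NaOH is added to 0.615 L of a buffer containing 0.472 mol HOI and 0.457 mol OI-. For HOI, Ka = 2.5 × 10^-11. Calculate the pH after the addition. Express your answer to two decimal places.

OH- converts HOI to OI-: HOI → 0.292 mol, OI- → 0.637 mol.
pKa = −log(2.5 × 10^-11) = 10.602
Henderson–Hasselbalch with mole ratio 0.637/0.292: pH = 10.602 + (+0.339)

pH = 10.94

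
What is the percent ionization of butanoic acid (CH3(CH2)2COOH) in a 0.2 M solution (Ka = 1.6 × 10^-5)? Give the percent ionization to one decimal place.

0.9%

CH3(CH2)2COOH ⇌ CH3(CH2)2COO- + H+; let x = [H+] at equilibrium.
x ≈ √(Ka·C₀) = √(1.6 × 10^-5 × 0.2) = 1.79 × 10^-3 M
% ionization = x/C₀ × 100% = 1.79 × 10^-3/0.2 × 100% = 0.9%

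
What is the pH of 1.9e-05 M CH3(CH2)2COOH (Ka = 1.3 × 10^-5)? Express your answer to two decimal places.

CH3(CH2)2COOH ⇌ CH3(CH2)2COO- + H+
From the ICE table, Ka = [H+]²/(1.9e-05 − [H+]) = 1.3 × 10^-5.
Here C₀/Ka ≈ 1.46, so the small-[H+] approximation fails. Use the quadratic:
[H+] = [−1.3e-05 + √(1.3e-05² + 9.88e-10)]/2 = 1.05 × 10^-5 M
pH = −log[H+] = −log(1.05 × 10^-5) = 4.98

pH = 4.98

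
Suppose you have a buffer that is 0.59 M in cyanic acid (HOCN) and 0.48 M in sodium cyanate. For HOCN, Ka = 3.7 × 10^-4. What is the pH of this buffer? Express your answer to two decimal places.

pH = 3.34

pKa = −log(3.7 × 10^-4) = 3.432
Using pH = pKa + log([base]/[acid]) with [base]/[acid] = 0.48/0.59:
pH = 3.432 + (-0.090) = 3.34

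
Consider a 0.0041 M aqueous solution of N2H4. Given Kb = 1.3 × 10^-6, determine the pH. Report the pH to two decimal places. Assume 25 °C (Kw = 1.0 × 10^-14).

pH = 9.86

N2H4 + H2O ⇌ N2H5+ + OH-
From the ICE table, Kb = [OH-]²/(0.0041 − [OH-]) = 1.3 × 10^-6.
Assume [OH-] ≪ 0.0041: [OH-] ≈ √(1.3 × 10^-6 × 0.0041) = 7.30 × 10^-5 M
([OH-]/C₀ = 1.8% < 5%, so the approximation holds.)
pOH = 4.14, so pH = 14.00 − pOH = 9.86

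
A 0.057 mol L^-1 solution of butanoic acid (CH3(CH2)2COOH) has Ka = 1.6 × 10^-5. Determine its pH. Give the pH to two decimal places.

CH3(CH2)2COOH ⇌ CH3(CH2)2COO- + H+
From the ICE table, Ka = [H+]²/(0.057 − [H+]) = 1.6 × 10^-5.
Neglecting [H+] in the denominator: [H+] = √(1.6 × 10^-5 × 0.057) = 9.55 × 10^-4 M
Check: 1.7% ionized — well under 5%, approximation valid.
pH = −log[H+] = −log(9.55 × 10^-4) = 3.02

pH = 3.02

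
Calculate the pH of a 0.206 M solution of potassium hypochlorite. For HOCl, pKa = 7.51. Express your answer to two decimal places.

OCl- is the conjugate base of the weak acid HOCl.
Ka = 10^(−7.51) = 3.09 × 10^-8
Kb = Kw/Ka = 1.0×10^-14 / 3.09 × 10^-8 = 3.24 × 10^-7
Kb = [OH-]²/(0.206 − [OH-]) = 3.24 × 10^-7
Assume [OH-] ≪ 0.206: [OH-] ≈ √(3.24 × 10^-7 × 0.206) = 2.58 × 10^-4 M
Check: 0.13% ionized — well under 5%, approximation valid.
pOH = −log(2.58 × 10^-4) = 3.59; pH = 14.00 − 3.59 = 10.41

pH = 10.41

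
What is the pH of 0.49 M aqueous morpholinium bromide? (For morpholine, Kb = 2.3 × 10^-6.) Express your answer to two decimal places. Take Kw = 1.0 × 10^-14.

C4H8ONH2+ is the conjugate acid of the weak base C4H8ONH.
Ka = Kw/Kb = 1.0×10^-14 / 2.3 × 10^-6 = 4.35 × 10^-9
Ka = x²/(0.49 − x) = 4.35 × 10^-9
Neglecting x in the denominator: x = √(4.35 × 10^-9 × 0.49) = 4.62 × 10^-5 M
pH = −log[H+] = −log(4.62 × 10^-5) = 4.34

pH = 4.34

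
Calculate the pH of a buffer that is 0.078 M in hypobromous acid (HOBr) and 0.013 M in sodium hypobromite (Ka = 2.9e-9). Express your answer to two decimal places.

pH = 7.76

pKa = −log(2.9 × 10^-9) = 8.538
Using pH = pKa + log([base]/[acid]) with [base]/[acid] = 0.013/0.078:
pH = 8.538 + (-0.778) = 7.76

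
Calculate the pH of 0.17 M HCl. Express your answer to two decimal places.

HCl is a strong acid and dissociates completely, so [H+] = 0.17 M.
pH = -log(0.17) = 0.77

pH = 0.77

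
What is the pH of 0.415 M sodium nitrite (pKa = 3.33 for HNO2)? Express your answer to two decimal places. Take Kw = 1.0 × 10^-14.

pH = 8.47

NO2- is the conjugate base of the weak acid HNO2.
Ka = 10^(−3.33) = 4.68 × 10^-4
Kb = Kw/Ka = 1.0×10^-14 / 4.68 × 10^-4 = 2.14 × 10^-11
Kb = x²/(0.415 − x) = 2.14 × 10^-11
Assume x ≪ 0.415: x ≈ √(2.14 × 10^-11 × 0.415) = 2.98 × 10^-6 M
Check: 0.00072% ionized — well under 5%, approximation valid.
pOH = 5.53, so pH = 14.00 − pOH = 8.47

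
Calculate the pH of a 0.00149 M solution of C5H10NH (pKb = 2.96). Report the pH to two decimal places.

pH = 10.93

C5H10NH + H2O ⇌ C5H10NH2+ + OH-
Kb = 10^(−2.96) = 1.10 × 10^-3
Kb = [OH-]²/(0.00149 − [OH-]) = 1.10 × 10^-3
[OH-] is not negligible relative to C₀; solve [OH-]² + 0.0011·[OH-] − 1.64e-06 = 0.
[OH-] = [−0.0011 + √(0.0011² + 6.56e-06)]/2 = 8.43 × 10^-4 M
pOH = 3.07, so pH = 14.00 − pOH = 10.93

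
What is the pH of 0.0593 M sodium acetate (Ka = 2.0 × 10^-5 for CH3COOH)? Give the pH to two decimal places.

CH3COO- is the conjugate base of the weak acid CH3COOH.
Kb = Kw/Ka = 1.0×10^-14 / 2.0 × 10^-5 = 5.00 × 10^-10
From the ICE table, Kb = x²/(0.0593 − x) = 5.00 × 10^-10.
Assume x ≪ 0.0593: x ≈ √(5.00 × 10^-10 × 0.0593) = 5.45 × 10^-6 M
Check: 0.0092% ionized — well under 5%, approximation valid.
pOH = 5.26, so pH = 14.00 − pOH = 8.74

pH = 8.74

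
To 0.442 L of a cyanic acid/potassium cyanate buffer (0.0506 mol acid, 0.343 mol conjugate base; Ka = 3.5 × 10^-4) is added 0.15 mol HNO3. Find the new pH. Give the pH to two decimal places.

After neutralization: n(HOCN) = 0.201 mol, n(OCN-) = 0.193 mol.
pKa = −log(3.5 × 10^-4) = 3.456
Henderson–Hasselbalch with mole ratio 0.193/0.201: pH = 3.456 + (-0.018)

pH = 3.44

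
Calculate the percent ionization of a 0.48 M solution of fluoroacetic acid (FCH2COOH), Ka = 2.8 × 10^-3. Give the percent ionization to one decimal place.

FCH2COOH ⇌ FCH2COO- + H+; let x = [H+] at equilibrium.
Ka = x²/(C₀ − x); solving the quadratic gives x = 3.53 × 10^-2 M.
Fraction ionized = 3.53 × 10^-2 / 0.48 = 0.0735 → 7.4%

7.4%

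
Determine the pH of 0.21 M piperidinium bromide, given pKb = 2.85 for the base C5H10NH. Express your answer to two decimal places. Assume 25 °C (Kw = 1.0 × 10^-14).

pH = 5.91

C5H10NH2+ is the conjugate acid of the weak base C5H10NH.
Kb = 10^(−2.85) = 1.41 × 10^-3
Ka = Kw/Kb = 1.0×10^-14 / 1.41 × 10^-3 = 7.09 × 10^-12
From the ICE table, Ka = x²/(0.21 − x) = 7.09 × 10^-12.
Since Ka ≪ C₀, x ≈ √(Ka·C₀) = 1.22 × 10^-6 M.
(x/C₀ = 0.00058% < 5%, so the approximation holds.)
pH = −log(1.22 × 10^-6) = 5.91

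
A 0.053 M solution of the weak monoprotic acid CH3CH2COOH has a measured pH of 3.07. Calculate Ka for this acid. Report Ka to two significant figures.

Ka = 1.4 × 10^-5

[H+] = 10^(-3.07) = 8.51 × 10^-4 M
At equilibrium [HA] = 0.053 − 8.51 × 10^-4 = 5.21 × 10^-2 M
Ka = [H+][A-]/[HA] = (8.51 × 10^-4)² / 5.21 × 10^-2 = 1.4 × 10^-5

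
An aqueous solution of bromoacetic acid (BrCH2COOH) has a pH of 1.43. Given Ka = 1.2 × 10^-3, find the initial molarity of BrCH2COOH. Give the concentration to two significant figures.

C₀ = 1.2 M

[H+] = 10^(-1.43) = 3.72 × 10^-2 M = x
Ka = x²/(C₀ − x) ⇒ C₀ = x + x²/Ka
C₀ = 3.72 × 10^-2 + (3.72 × 10^-2)²/(1.2 × 10^-3) = 1.19 M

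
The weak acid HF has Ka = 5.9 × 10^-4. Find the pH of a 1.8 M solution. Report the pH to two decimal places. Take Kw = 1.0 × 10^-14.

pH = 1.49

HF ⇌ F- + H+
From the ICE table, Ka = x²/(1.8 − x) = 5.9 × 10^-4.
Assume x ≪ 1.8: x ≈ √(5.9 × 10^-4 × 1.8) = 3.26 × 10^-2 M
Check: 1.8% ionized — well under 5%, approximation valid.
pH = −log[H+] = −log(3.26 × 10^-2) = 1.49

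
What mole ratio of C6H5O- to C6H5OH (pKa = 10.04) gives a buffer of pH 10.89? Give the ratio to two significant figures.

ratio = 7.1

pH = pKa + log(r) ⇒ log(r) = 10.89 − 10.04 = +0.85
r = [C6H5O-]/[C6H5OH] = 10^(+0.85) = 7.08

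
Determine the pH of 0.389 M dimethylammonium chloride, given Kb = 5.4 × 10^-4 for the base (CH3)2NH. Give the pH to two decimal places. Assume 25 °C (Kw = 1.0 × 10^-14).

pH = 5.57

(CH3)2NH2+ is the conjugate acid of the weak base (CH3)2NH.
Ka = Kw/Kb = 1.0×10^-14 / 5.4 × 10^-4 = 1.85 × 10^-11
From the ICE table, Ka = x²/(0.389 − x) = 1.85 × 10^-11.
Since Ka ≪ C₀, x ≈ √(Ka·C₀) = 2.68 × 10^-6 M.
(x/C₀ = 0.00069% < 5%, so the approximation holds.)
pH = −log[H+] = −log(2.68 × 10^-6) = 5.57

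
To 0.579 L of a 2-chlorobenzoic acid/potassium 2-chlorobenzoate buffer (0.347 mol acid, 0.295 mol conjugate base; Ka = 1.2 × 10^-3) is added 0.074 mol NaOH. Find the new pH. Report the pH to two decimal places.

After neutralization: n(ClC6H4COOH) = 0.273 mol, n(ClC6H4COO-) = 0.369 mol.
pKa = −log(1.2 × 10^-3) = 2.921
pH = pKa + log([A⁻]/[HA]) = 2.921 + log(0.369/0.273) = 2.921 +0.131

pH = 3.05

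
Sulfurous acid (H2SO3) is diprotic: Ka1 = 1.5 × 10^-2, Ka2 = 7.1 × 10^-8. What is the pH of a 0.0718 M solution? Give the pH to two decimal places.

Since Ka1 ≫ Ka2, the first ionization dominates [H+].
Ka1 = x²/(0.0718 − x) = 1.5 × 10^-2
Solving the quadratic: x = (−Ka1 + √(Ka1² + 4·Ka1·C₀))/2 = 2.62 × 10^-2 M
pH = −log(2.62 × 10^-2) = 1.58

pH = 1.58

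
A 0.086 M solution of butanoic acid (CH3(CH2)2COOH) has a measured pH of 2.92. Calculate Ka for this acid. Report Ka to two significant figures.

Ka = 1.7 × 10^-5

[H+] = 10^(-2.92) = 1.20 × 10^-3 M
At equilibrium [HA] = 0.086 − 1.20 × 10^-3 = 8.48 × 10^-2 M
Ka = [H+][A-]/[HA] = (1.20 × 10^-3)² / 8.48 × 10^-2 = 1.7 × 10^-5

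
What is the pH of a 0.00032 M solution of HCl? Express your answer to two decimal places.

pH = 3.49

HCl is a strong acid and dissociates completely, so [H+] = 0.00032 M.
pH = -log(0.00032) = 3.49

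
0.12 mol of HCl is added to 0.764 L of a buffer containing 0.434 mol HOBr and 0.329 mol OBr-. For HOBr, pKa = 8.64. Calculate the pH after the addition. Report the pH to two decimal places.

After neutralization: n(HOBr) = 0.554 mol, n(OBr-) = 0.209 mol.
pH = pKa + log(n_OBr-/n_HOBr) = 8.64 + log(0.209/0.554) = 8.64 + (-0.423)

pH = 8.22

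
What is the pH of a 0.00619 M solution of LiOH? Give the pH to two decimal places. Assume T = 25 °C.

pH = 11.79

LiOH is a strong base; [OH-] = 0.00619 M.
pOH = -log(0.00619) = 2.21
pH = 14.00 - 2.21 = 11.79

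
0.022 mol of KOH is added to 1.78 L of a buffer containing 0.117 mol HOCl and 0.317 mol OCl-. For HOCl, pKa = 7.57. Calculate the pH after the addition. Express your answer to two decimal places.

OH- converts HOCl to OCl-: HOCl → 0.095 mol, OCl- → 0.339 mol.
pH = pKa + log([A⁻]/[HA]) = 7.57 + log(0.339/0.095) = 7.57 +0.552

pH = 8.12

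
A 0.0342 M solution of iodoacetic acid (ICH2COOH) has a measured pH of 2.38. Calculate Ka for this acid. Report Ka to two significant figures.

[H+] = 10^(-2.38) = 4.17 × 10^-3 M
At equilibrium [HA] = 0.0342 − 4.17 × 10^-3 = 3.00 × 10^-2 M
Ka = [H+][A-]/[HA] = (4.17 × 10^-3)² / 3.00 × 10^-2 = 5.8 × 10^-4

Ka = 5.8 × 10^-4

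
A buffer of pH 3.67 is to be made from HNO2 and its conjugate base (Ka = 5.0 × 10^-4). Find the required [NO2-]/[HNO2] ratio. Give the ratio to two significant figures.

ratio = 2.3

pKa = -log(5.0 × 10^-4) = 3.301
pH = pKa + log(r) ⇒ log(r) = 3.67 − 3.301 = +0.369
r = [NO2-]/[HNO2] = 10^(+0.369) = 2.34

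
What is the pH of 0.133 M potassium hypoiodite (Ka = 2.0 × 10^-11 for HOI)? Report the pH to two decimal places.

OI- is the conjugate base of the weak acid HOI.
Kb = Kw/Ka = 1.0×10^-14 / 2.0 × 10^-11 = 5.00 × 10^-4
Kb = x²/(0.133 − x) = 5.00 × 10^-4
Here C₀/Kb ≈ 266, so the small-x approximation fails. Use the quadratic:
x = [−0.0005 + √(0.0005² + 0.000266)]/2 = 7.91 × 10^-3 M
pOH = 2.10, so pH = 14.00 − pOH = 11.90

pH = 11.90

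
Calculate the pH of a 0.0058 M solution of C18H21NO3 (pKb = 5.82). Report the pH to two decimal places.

C18H21NO3 + H2O ⇌ C18H22NO3+ + OH-
Kb = 10^(−5.82) = 1.51 × 10^-6
Let x = [OH-] at equilibrium. Kb = x²/(0.0058 − x).
Since Kb ≪ C₀, x ≈ √(Kb·C₀) = 9.36 × 10^-5 M.
(x/C₀ = 1.6% < 5%, so the approximation holds.)
pOH = 4.03, so pH = 14.00 − pOH = 9.97

pH = 9.97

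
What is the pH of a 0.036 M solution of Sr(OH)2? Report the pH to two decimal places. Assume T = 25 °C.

Sr(OH)2 is a strong base (each formula unit releases 2 OH-); [OH-] = 0.072 M.
pOH = -log(0.072) = 1.14
pH = 14.00 - 1.14 = 12.86

pH = 12.86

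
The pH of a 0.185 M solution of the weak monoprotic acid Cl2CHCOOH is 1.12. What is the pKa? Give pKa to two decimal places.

[H+] = 10^(-1.12) = 7.59 × 10^-2 M
At equilibrium [HA] = 0.185 − 7.59 × 10^-2 = 1.09 × 10^-1 M
Ka = [H+][A-]/[HA] = (7.59 × 10^-2)² / 1.09 × 10^-1 = 5.29 × 10^-2
pKa = -log(5.29 × 10^-2) = 1.28

pKa = 1.28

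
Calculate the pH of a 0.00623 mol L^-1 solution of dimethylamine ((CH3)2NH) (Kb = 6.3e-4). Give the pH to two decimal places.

(CH3)2NH + H2O ⇌ (CH3)2NH2+ + OH-
Kb = [OH-]²/(0.00623 − [OH-]) = 6.3 × 10^-4
The 5% rule fails; solving [OH-]² + Kb·[OH-] − Kb·C₀ = 0 exactly:
[OH-] = [−0.00063 + √(0.00063² + 1.57e-05)]/2 = 1.69 × 10^-3 M
pOH = 2.77, so pH = 14.00 − pOH = 11.23

pH = 11.23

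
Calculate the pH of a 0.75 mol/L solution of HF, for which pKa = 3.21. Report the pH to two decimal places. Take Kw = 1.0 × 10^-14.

HF ⇌ F- + H+
Ka = 10^(−3.21) = 6.17 × 10^-4
From the ICE table, Ka = [H+]²/(0.75 − [H+]) = 6.17 × 10^-4.
Since Ka ≪ C₀, [H+] ≈ √(Ka·C₀) = 2.15 × 10^-2 M.
pH = −log[H+] = −log(2.15 × 10^-2) = 1.67

pH = 1.67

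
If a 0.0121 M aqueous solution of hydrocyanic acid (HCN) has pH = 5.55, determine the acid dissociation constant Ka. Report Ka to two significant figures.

Ka = 6.6 × 10^-10

[H+] = 10^(-5.55) = 2.82 × 10^-6 M
At equilibrium [HA] = 0.0121 − 2.82 × 10^-6 = 1.21 × 10^-2 M
Ka = [H+][A-]/[HA] = (2.82 × 10^-6)² / 1.21 × 10^-2 = 6.6 × 10^-10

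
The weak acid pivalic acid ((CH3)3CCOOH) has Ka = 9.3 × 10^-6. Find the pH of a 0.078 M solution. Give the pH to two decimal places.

pH = 3.07

(CH3)3CCOOH ⇌ (CH3)3CCOO- + H+
Ka = x²/(0.078 − x) = 9.3 × 10^-6
Since Ka ≪ C₀, x ≈ √(Ka·C₀) = 8.52 × 10^-4 M.
Check: 1.1% ionized — well under 5%, approximation valid.
pH = −log(8.52 × 10^-4) = 3.07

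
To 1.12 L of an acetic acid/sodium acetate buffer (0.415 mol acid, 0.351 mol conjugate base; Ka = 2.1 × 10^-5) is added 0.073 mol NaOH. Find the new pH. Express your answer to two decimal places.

After neutralization: n(CH3COOH) = 0.342 mol, n(CH3COO-) = 0.424 mol.
pKa = −log(2.1 × 10^-5) = 4.678
pH = pKa + log(n_CH3COO-/n_CH3COOH) = 4.678 + log(0.424/0.342) = 4.678 + (+0.093)

pH = 4.77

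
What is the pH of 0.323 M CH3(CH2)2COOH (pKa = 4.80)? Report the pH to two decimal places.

pH = 2.65

CH3(CH2)2COOH ⇌ CH3(CH2)2COO- + H+
Ka = 10^(−4.80) = 1.58 × 10^-5
Ka = [H+]²/(0.323 − [H+]) = 1.58 × 10^-5
Since Ka ≪ C₀, [H+] ≈ √(Ka·C₀) = 2.26 × 10^-3 M.
Check: 0.7% ionized — well under 5%, approximation valid.
pH = −log(2.26 × 10^-3) = 2.65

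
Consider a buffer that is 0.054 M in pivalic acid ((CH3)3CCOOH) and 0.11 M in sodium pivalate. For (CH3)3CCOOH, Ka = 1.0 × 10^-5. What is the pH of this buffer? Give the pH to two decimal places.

pH = 5.31

pKa = −log(1.0 × 10^-5) = 5.000
Using pH = pKa + log([base]/[acid]) with [base]/[acid] = 0.11/0.054:
pH = 5.000 + (+0.309) = 5.31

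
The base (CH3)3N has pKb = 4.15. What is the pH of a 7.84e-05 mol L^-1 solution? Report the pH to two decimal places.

(CH3)3N + H2O ⇌ (CH3)3NH+ + OH-
Kb = 10^(−4.15) = 7.08 × 10^-5
Let x = [OH-] at equilibrium. Kb = x²/(7.84e-05 − x).
The 5% rule fails; solving x² + Kb·x − Kb·C₀ = 0 exactly:
x = (−Kb + √(Kb² + 4·Kb·C₀))/2 = 4.71 × 10^-5 M
pOH = −log(4.71 × 10^-5) = 4.33; pH = 14.00 − 4.33 = 9.67

pH = 9.67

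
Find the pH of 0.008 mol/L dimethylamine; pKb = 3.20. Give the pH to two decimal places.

pH = 11.29

(CH3)2NH + H2O ⇌ (CH3)2NH2+ + OH-
Kb = 10^(−3.20) = 6.31 × 10^-4
From the ICE table, Kb = [OH-]²/(0.008 − [OH-]) = 6.31 × 10^-4.
Here C₀/Kb ≈ 12.7, so the small-[OH-] approximation fails. Use the quadratic:
[OH-] = (−Kb + √(Kb² + 4·Kb·C₀))/2 = 1.95 × 10^-3 M
pOH = 2.71, so pH = 14.00 − pOH = 11.29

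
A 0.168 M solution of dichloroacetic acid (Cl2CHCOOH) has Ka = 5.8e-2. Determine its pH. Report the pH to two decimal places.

Cl2CHCOOH ⇌ Cl2CHCOO- + H+
Ka = [H+]²/(0.168 − [H+]) = 5.8 × 10^-2
[H+] is not negligible relative to C₀; solve [H+]² + 0.058·[H+] − 0.00974 = 0.
[H+] = [−0.058 + √(0.058² + 0.039)]/2 = 7.39 × 10^-2 M
pH = −log(7.39 × 10^-2) = 1.13

pH = 1.13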